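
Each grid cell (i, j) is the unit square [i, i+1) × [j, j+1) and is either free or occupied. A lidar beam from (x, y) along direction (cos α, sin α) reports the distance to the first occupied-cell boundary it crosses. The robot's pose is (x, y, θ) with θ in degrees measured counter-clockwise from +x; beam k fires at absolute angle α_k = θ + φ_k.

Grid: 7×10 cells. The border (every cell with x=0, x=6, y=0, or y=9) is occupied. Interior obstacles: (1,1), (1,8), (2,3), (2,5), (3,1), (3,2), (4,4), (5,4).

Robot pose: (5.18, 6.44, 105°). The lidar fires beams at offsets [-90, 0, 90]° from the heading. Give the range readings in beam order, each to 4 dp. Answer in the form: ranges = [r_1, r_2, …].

beam 1: φ=-90°, α=15°
  direction (0.9659, 0.2588); cell (5,6); t to first gridline: x 0.8489, y 2.1637 (then +1.0353 / +3.8637)
    (6,6) via x @ 0.8489  # hit
  → r_1 = 0.8489
beam 2: φ=0°, α=105°
  direction (-0.2588, 0.9659); cell (5,6); t to first gridline: x 0.6955, y 0.5798 (then +3.8637 / +1.0353)
    (5,7) via y @ 0.5798
    (4,7) via x @ 0.6955
    (4,8) via y @ 1.6150
    (4,9) via y @ 2.6503  # hit
  → r_2 = 2.6503
beam 3: φ=90°, α=195°
  direction (-0.9659, -0.2588); cell (5,6); t to first gridline: x 0.1863, y 1.7000 (then +1.0353 / +3.8637)
    (4,6) via x @ 0.1863
    (3,6) via x @ 1.2216
    (3,5) via y @ 1.7000
    (2,5) via x @ 2.2569  # hit
  → r_3 = 2.2569

ranges = [0.8489, 2.6503, 2.2569]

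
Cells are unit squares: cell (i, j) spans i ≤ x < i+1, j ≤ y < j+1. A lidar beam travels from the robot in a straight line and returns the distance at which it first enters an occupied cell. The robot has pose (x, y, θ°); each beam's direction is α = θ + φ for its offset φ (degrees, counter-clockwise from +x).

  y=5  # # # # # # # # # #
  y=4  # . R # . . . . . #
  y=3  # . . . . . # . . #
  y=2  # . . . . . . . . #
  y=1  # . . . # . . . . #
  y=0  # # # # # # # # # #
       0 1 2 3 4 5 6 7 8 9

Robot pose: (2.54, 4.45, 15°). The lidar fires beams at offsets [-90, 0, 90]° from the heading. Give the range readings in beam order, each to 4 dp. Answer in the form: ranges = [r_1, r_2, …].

ranges = [3.5717, 0.4762, 0.5694]

beam 1: φ=-90°, α=285°
  d=(0.2588,-0.9659)  start (2,4)  tX=1.7773 tY=0.4659  stride 1/|dx|=3.8637 1/|dy|=1.0353
    cross y-line → (2,3), t=0.4659
    cross y-line → (2,2), t=1.5012
    cross x-line → (3,2), t=1.7773
    cross y-line → (3,1), t=2.5364
    cross y-line → (3,0), t=3.5717 (wall)
  → r_1 = 3.5717
beam 2: φ=0°, α=15°
  d=(0.9659,0.2588)  start (2,4)  tX=0.4762 tY=2.1250  stride 1/|dx|=1.0353 1/|dy|=3.8637
    cross x-line → (3,4), t=0.4762 (wall)
  → r_2 = 0.4762
beam 3: φ=90°, α=105°
  d=(-0.2588,0.9659)  start (2,4)  tX=2.0864 tY=0.5694  stride 1/|dx|=3.8637 1/|dy|=1.0353
    cross y-line → (2,5), t=0.5694 (wall)
  → r_3 = 0.5694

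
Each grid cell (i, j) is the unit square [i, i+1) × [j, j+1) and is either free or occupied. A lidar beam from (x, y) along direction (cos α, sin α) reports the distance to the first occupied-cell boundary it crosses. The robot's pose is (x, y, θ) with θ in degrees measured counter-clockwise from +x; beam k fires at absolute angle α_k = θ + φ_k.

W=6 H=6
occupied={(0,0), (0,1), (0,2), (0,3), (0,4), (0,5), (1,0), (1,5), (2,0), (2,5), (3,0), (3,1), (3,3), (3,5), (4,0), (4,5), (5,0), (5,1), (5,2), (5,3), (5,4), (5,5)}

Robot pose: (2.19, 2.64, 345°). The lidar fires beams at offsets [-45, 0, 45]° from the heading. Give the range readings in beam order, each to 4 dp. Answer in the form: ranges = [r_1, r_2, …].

ranges = [1.6200, 2.9091, 0.9353]

beam 1: φ=-45°, α=300°
  cosα=0.5000 sinα=-0.8660 | (2,2) | tMaxX 1.6200 tMaxY 0.7390 | tΔX 2.0000 tΔY 1.1547
    t=0.7390 [y] (2,1)
    t=1.6200 [x] (3,1) — stop
  → r_1 = 1.6200
beam 2: φ=0°, α=345°
  cosα=0.9659 sinα=-0.2588 | (2,2) | tMaxX 0.8386 tMaxY 2.4728 | tΔX 1.0353 tΔY 3.8637
    t=0.8386 [x] (3,2)
    t=1.8738 [x] (4,2)
    t=2.4728 [y] (4,1)
    t=2.9091 [x] (5,1) — stop
  → r_2 = 2.9091
beam 3: φ=45°, α=30°
  cosα=0.8660 sinα=0.5000 | (2,2) | tMaxX 0.9353 tMaxY 0.7200 | tΔX 1.1547 tΔY 2.0000
    t=0.7200 [y] (2,3)
    t=0.9353 [x] (3,3) — stop
  → r_3 = 0.9353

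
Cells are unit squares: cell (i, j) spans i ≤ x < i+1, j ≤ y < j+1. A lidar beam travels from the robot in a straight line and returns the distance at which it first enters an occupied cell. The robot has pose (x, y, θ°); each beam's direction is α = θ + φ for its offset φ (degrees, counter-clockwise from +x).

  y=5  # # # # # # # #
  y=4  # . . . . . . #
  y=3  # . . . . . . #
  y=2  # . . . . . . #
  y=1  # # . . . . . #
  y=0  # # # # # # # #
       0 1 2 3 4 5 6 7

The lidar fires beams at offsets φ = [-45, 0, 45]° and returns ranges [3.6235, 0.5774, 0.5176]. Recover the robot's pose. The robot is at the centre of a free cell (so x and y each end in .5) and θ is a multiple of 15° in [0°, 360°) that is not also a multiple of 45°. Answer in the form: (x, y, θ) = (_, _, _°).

(x, y, θ) = (2.5, 1.5, 150°)

Enumerate (i+0.5, j+0.5, θ) over the 23 free cells and 16 admissible headings. For each, cast all 3 beams and compare to the given ranges.
  (1.5, 4.5, 120°): beam 1 = 0.5176 ≠ 3.6235 ✗
  (2.5, 4.5, 150°): beam 1 = 0.5176 ≠ 3.6235 ✗
  (6.5, 1.5, 120°): beam 1 = 1.9319 ≠ 3.6235 ✗
  (5.5, 2.5, 195°): beam 1 = 5.0000 ≠ 3.6235 ✗
  (6.5, 1.5, 75°): beam 1 = 0.5774 ≠ 3.6235 ✗
  …
  (2.5, 1.5, 150°): r_1=3.6235, r_2=0.5774, r_3=0.5176 — all match ✓
Only this pose fits every beam.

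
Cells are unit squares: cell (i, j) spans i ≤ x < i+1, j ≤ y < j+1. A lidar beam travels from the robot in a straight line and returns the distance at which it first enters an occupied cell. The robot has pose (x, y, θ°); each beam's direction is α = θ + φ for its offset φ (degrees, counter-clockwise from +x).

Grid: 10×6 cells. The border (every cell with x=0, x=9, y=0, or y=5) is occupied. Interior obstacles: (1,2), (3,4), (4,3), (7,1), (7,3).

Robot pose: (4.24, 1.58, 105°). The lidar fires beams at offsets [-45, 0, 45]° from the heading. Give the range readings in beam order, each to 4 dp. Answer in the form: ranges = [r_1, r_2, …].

ranges = [3.9491, 2.5054, 2.5865]

beam 1: φ=-45°, α=60°
  direction (0.5000, 0.8660); cell (4,1); t to first gridline: x 1.5200, y 0.4850 (then +2.0000 / +1.1547)
    (4,2) via y @ 0.4850
    (5,2) via x @ 1.5200
    (5,3) via y @ 1.6397
    (5,4) via y @ 2.7944
    (6,4) via x @ 3.5200
    (6,5) via y @ 3.9491  # hit
  → r_1 = 3.9491
beam 2: φ=0°, α=105°
  direction (-0.2588, 0.9659); cell (4,1); t to first gridline: x 0.9273, y 0.4348 (then +3.8637 / +1.0353)
    (4,2) via y @ 0.4348
    (3,2) via x @ 0.9273
    (3,3) via y @ 1.4701
    (3,4) via y @ 2.5054  # hit
  → r_2 = 2.5054
beam 3: φ=45°, α=150°
  direction (-0.8660, 0.5000); cell (4,1); t to first gridline: x 0.2771, y 0.8400 (then +1.1547 / +2.0000)
    (3,1) via x @ 0.2771
    (3,2) via y @ 0.8400
    (2,2) via x @ 1.4318
    (1,2) via x @ 2.5865  # hit
  → r_3 = 2.5865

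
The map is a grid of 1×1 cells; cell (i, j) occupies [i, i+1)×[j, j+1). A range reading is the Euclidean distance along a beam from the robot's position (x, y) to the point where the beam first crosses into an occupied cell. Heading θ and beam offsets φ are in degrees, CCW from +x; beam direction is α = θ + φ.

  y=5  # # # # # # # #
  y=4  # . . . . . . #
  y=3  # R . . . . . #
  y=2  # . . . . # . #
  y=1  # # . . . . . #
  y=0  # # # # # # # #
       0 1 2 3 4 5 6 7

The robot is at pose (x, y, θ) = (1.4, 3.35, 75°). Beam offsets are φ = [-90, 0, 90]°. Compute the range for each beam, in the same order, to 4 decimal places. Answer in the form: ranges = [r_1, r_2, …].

ranges = [3.7270, 1.7082, 0.4141]

beam 1: φ=-90°, α=345°
  d=(0.9659,-0.2588)  start (1,3)  tX=0.6212 tY=1.3523  stride 1/|dx|=1.0353 1/|dy|=3.8637
    cross x-line → (2,3), t=0.6212
    cross y-line → (2,2), t=1.3523
    cross x-line → (3,2), t=1.6564
    cross x-line → (4,2), t=2.6917
    cross x-line → (5,2), t=3.7270 (wall)
  → r_1 = 3.7270
beam 2: φ=0°, α=75°
  d=(0.2588,0.9659)  start (1,3)  tX=2.3182 tY=0.6729  stride 1/|dx|=3.8637 1/|dy|=1.0353
    cross y-line → (1,4), t=0.6729
    cross y-line → (1,5), t=1.7082 (wall)
  → r_2 = 1.7082
beam 3: φ=90°, α=165°
  d=(-0.9659,0.2588)  start (1,3)  tX=0.4141 tY=2.5114  stride 1/|dx|=1.0353 1/|dy|=3.8637
    cross x-line → (0,3), t=0.4141 (wall)
  → r_3 = 0.4141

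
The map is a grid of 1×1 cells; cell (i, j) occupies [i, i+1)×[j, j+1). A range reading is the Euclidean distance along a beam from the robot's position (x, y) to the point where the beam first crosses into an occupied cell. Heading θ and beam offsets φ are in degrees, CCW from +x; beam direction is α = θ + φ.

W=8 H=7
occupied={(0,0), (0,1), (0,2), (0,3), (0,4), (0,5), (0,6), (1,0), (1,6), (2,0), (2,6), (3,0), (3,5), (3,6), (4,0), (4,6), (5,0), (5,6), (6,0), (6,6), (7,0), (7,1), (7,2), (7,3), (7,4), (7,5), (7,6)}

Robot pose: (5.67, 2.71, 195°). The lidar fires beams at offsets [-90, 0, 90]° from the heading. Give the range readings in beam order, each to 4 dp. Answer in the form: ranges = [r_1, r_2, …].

ranges = [3.4061, 4.8347, 1.7703]

beam 1: φ=-90°, α=105°
  d=(-0.2588,0.9659)  start (5,2)  tX=2.5887 tY=0.3002  stride 1/|dx|=3.8637 1/|dy|=1.0353
    cross y-line → (5,3), t=0.3002
    cross y-line → (5,4), t=1.3355
    cross y-line → (5,5), t=2.3708
    cross x-line → (4,5), t=2.5887
    cross y-line → (4,6), t=3.4061 (wall)
  → r_1 = 3.4061
beam 2: φ=0°, α=195°
  d=(-0.9659,-0.2588)  start (5,2)  tX=0.6936 tY=2.7432  stride 1/|dx|=1.0353 1/|dy|=3.8637
    cross x-line → (4,2), t=0.6936
    cross x-line → (3,2), t=1.7289
    cross y-line → (3,1), t=2.7432
    cross x-line → (2,1), t=2.7642
    cross x-line → (1,1), t=3.7995
    cross x-line → (0,1), t=4.8347 (wall)
  → r_2 = 4.8347
beam 3: φ=90°, α=285°
  d=(0.2588,-0.9659)  start (5,2)  tX=1.2750 tY=0.7350  stride 1/|dx|=3.8637 1/|dy|=1.0353
    cross y-line → (5,1), t=0.7350
    cross x-line → (6,1), t=1.2750
    cross y-line → (6,0), t=1.7703 (wall)
  → r_3 = 1.7703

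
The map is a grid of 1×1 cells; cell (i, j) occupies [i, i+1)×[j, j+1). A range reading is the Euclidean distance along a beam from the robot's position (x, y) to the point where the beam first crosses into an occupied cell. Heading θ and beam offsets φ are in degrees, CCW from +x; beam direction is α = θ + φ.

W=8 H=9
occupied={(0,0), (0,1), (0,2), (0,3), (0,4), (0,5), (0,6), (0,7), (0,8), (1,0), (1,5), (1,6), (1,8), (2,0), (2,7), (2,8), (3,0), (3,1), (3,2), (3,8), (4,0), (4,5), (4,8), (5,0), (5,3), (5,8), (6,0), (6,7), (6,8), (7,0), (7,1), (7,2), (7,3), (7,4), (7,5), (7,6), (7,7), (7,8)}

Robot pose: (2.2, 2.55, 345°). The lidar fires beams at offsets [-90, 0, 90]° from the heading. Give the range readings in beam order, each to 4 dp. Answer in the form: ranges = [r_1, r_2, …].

ranges = [1.6047, 0.8282, 5.6423]

beam 1: φ=-90°, α=255°
  cosα=-0.2588 sinα=-0.9659 | (2,2) | tMaxX 0.7727 tMaxY 0.5694 | tΔX 3.8637 tΔY 1.0353
    t=0.5694 [y] (2,1)
    t=0.7727 [x] (1,1)
    t=1.6047 [y] (1,0) — stop
  → r_1 = 1.6047
beam 2: φ=0°, α=345°
  cosα=0.9659 sinα=-0.2588 | (2,2) | tMaxX 0.8282 tMaxY 2.1250 | tΔX 1.0353 tΔY 3.8637
    t=0.8282 [x] (3,2) — stop
  → r_2 = 0.8282
beam 3: φ=90°, α=75°
  cosα=0.2588 sinα=0.9659 | (2,2) | tMaxX 3.0910 tMaxY 0.4659 | tΔX 3.8637 tΔY 1.0353
    t=0.4659 [y] (2,3)
    t=1.5012 [y] (2,4)
    t=2.5364 [y] (2,5)
    t=3.0910 [x] (3,5)
    t=3.5717 [y] (3,6)
    t=4.6070 [y] (3,7)
    t=5.6423 [y] (3,8) — stop
  → r_3 = 5.6423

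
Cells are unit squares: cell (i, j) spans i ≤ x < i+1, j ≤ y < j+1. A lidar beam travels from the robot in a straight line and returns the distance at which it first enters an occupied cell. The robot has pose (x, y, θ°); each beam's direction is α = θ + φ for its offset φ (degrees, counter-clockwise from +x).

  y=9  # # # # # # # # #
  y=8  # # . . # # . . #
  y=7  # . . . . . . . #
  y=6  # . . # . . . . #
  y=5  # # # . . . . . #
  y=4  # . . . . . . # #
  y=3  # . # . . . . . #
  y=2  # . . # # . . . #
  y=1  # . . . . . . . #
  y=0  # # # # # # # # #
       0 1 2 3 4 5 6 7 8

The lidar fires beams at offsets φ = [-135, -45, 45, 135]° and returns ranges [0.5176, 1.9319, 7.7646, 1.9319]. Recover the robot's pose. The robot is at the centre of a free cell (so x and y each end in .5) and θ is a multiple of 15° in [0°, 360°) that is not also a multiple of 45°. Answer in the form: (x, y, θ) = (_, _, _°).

Enumerate (i+0.5, j+0.5, θ) over the 46 free cells and 16 admissible headings. For each, cast all 4 beams and compare to the given ranges.
  (2.5, 6.5, 75°): beam 1 = 0.5774 ≠ 0.5176 ✗
  (2.5, 8.5, 60°): beam 1 = 1.9319 ≠ 0.5176 ✗
  (2.5, 2.5, 285°): beam 1 = 1.7321 ≠ 0.5176 ✗
  (7.5, 8.5, 30°): beam 1 = 7.7646 ≠ 0.5176 ✗
  …
  (5.5, 1.5, 30°): r_1=0.5176, r_2=1.9319, r_3=7.7646, r_4=1.9319 — all match ✓
Only this pose fits every beam.

(x, y, θ) = (5.5, 1.5, 30°)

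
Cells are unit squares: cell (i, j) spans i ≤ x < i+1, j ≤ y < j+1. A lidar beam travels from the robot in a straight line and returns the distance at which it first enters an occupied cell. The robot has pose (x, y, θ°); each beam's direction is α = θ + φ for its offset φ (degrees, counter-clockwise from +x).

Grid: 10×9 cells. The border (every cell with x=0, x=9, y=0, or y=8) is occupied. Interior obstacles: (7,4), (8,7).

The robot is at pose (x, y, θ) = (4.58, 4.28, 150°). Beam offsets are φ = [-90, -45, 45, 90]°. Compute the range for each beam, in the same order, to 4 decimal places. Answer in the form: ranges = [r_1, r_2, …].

beam 1: φ=-90°, α=60°
  cosα=0.5000 sinα=0.8660 | (4,4) | tMaxX 0.8400 tMaxY 0.8314 | tΔX 2.0000 tΔY 1.1547
    t=0.8314 [y] (4,5)
    t=0.8400 [x] (5,5)
    t=1.9861 [y] (5,6)
    t=2.8400 [x] (6,6)
    t=3.1408 [y] (6,7)
    t=4.2955 [y] (6,8) — stop
  → r_1 = 4.2955
beam 2: φ=-45°, α=105°
  cosα=-0.2588 sinα=0.9659 | (4,4) | tMaxX 2.2409 tMaxY 0.7454 | tΔX 3.8637 tΔY 1.0353
    t=0.7454 [y] (4,5)
    t=1.7807 [y] (4,6)
    t=2.2409 [x] (3,6)
    t=2.8160 [y] (3,7)
    t=3.8512 [y] (3,8) — stop
  → r_2 = 3.8512
beam 3: φ=45°, α=195°
  cosα=-0.9659 sinα=-0.2588 | (4,4) | tMaxX 0.6005 tMaxY 1.0818 | tΔX 1.0353 tΔY 3.8637
    t=0.6005 [x] (3,4)
    t=1.0818 [y] (3,3)
    t=1.6357 [x] (2,3)
    t=2.6710 [x] (1,3)
    t=3.7063 [x] (0,3) — stop
  → r_3 = 3.7063
beam 4: φ=90°, α=240°
  cosα=-0.5000 sinα=-0.8660 | (4,4) | tMaxX 1.1600 tMaxY 0.3233 | tΔX 2.0000 tΔY 1.1547
    t=0.3233 [y] (4,3)
    t=1.1600 [x] (3,3)
    t=1.4780 [y] (3,2)
    t=2.6327 [y] (3,1)
    t=3.1600 [x] (2,1)
    t=3.7874 [y] (2,0) — stop
  → r_4 = 3.7874

ranges = [4.2955, 3.8512, 3.7063, 3.7874]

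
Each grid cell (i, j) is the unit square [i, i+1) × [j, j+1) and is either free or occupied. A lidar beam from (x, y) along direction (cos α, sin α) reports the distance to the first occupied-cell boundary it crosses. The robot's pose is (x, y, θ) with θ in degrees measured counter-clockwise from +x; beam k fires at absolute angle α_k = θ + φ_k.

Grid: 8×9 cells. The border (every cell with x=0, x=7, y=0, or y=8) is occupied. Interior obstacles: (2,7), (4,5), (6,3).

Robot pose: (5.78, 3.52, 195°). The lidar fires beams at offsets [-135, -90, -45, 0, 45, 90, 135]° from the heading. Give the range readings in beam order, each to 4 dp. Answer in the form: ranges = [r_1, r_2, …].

ranges = [0.4400, 4.6380, 5.5195, 4.9486, 2.9098, 2.6089, 0.2540]

beam 1: φ=-135°, α=60°
  cosα=0.5000 sinα=0.8660 | (5,3) | tMaxX 0.4400 tMaxY 0.5543 | tΔX 2.0000 tΔY 1.1547
    t=0.4400 [x] (6,3) — stop
  → r_1 = 0.4400
beam 2: φ=-90°, α=105°
  cosα=-0.2588 sinα=0.9659 | (5,3) | tMaxX 3.0137 tMaxY 0.4969 | tΔX 3.8637 tΔY 1.0353
    t=0.4969 [y] (5,4)
    t=1.5322 [y] (5,5)
    t=2.5675 [y] (5,6)
    t=3.0137 [x] (4,6)
    t=3.6028 [y] (4,7)
    t=4.6380 [y] (4,8) — stop
  → r_2 = 4.6380
beam 3: φ=-45°, α=150°
  cosα=-0.8660 sinα=0.5000 | (5,3) | tMaxX 0.9007 tMaxY 0.9600 | tΔX 1.1547 tΔY 2.0000
    t=0.9007 [x] (4,3)
    t=0.9600 [y] (4,4)
    t=2.0554 [x] (3,4)
    t=2.9600 [y] (3,5)
    t=3.2101 [x] (2,5)
    t=4.3648 [x] (1,5)
    t=4.9600 [y] (1,6)
    t=5.5195 [x] (0,6) — stop
  → r_3 = 5.5195
beam 4: φ=0°, α=195°
  cosα=-0.9659 sinα=-0.2588 | (5,3) | tMaxX 0.8075 tMaxY 2.0091 | tΔX 1.0353 tΔY 3.8637
    t=0.8075 [x] (4,3)
    t=1.8428 [x] (3,3)
    t=2.0091 [y] (3,2)
    t=2.8781 [x] (2,2)
    t=3.9133 [x] (1,2)
    t=4.9486 [x] (0,2) — stop
  → r_4 = 4.9486
beam 5: φ=45°, α=240°
  cosα=-0.5000 sinα=-0.8660 | (5,3) | tMaxX 1.5600 tMaxY 0.6004 | tΔX 2.0000 tΔY 1.1547
    t=0.6004 [y] (5,2)
    t=1.5600 [x] (4,2)
    t=1.7551 [y] (4,1)
    t=2.9098 [y] (4,0) — stop
  → r_5 = 2.9098
beam 6: φ=90°, α=285°
  cosα=0.2588 sinα=-0.9659 | (5,3) | tMaxX 0.8500 tMaxY 0.5383 | tΔX 3.8637 tΔY 1.0353
    t=0.5383 [y] (5,2)
    t=0.8500 [x] (6,2)
    t=1.5736 [y] (6,1)
    t=2.6089 [y] (6,0) — stop
  → r_6 = 2.6089
beam 7: φ=135°, α=330°
  cosα=0.8660 sinα=-0.5000 | (5,3) | tMaxX 0.2540 tMaxY 1.0400 | tΔX 1.1547 tΔY 2.0000
    t=0.2540 [x] (6,3) — stop
  → r_7 = 0.2540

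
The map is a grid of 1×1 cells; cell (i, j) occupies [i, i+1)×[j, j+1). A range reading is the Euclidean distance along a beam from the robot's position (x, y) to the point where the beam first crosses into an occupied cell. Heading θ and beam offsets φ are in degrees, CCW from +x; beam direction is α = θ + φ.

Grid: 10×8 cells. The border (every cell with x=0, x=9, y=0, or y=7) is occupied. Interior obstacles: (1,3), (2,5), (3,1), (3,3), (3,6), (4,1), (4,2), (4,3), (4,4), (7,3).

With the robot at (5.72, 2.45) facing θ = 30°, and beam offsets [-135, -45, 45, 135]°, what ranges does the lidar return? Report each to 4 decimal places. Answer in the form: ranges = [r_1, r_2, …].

beam 1: φ=-135°, α=255°
  cosα=-0.2588 sinα=-0.9659 | (5,2) | tMaxX 2.7819 tMaxY 0.4659 | tΔX 3.8637 tΔY 1.0353
    t=0.4659 [y] (5,1)
    t=1.5012 [y] (5,0) — stop
  → r_1 = 1.5012
beam 2: φ=-45°, α=345°
  cosα=0.9659 sinα=-0.2588 | (5,2) | tMaxX 0.2899 tMaxY 1.7387 | tΔX 1.0353 tΔY 3.8637
    t=0.2899 [x] (6,2)
    t=1.3252 [x] (7,2)
    t=1.7387 [y] (7,1)
    t=2.3604 [x] (8,1)
    t=3.3957 [x] (9,1) — stop
  → r_2 = 3.3957
beam 3: φ=45°, α=75°
  cosα=0.2588 sinα=0.9659 | (5,2) | tMaxX 1.0818 tMaxY 0.5694 | tΔX 3.8637 tΔY 1.0353
    t=0.5694 [y] (5,3)
    t=1.0818 [x] (6,3)
    t=1.6047 [y] (6,4)
    t=2.6400 [y] (6,5)
    t=3.6752 [y] (6,6)
    t=4.7105 [y] (6,7) — stop
  → r_3 = 4.7105
beam 4: φ=135°, α=165°
  cosα=-0.9659 sinα=0.2588 | (5,2) | tMaxX 0.7454 tMaxY 2.1250 | tΔX 1.0353 tΔY 3.8637
    t=0.7454 [x] (4,2) — stop
  → r_4 = 0.7454

ranges = [1.5012, 3.3957, 4.7105, 0.7454]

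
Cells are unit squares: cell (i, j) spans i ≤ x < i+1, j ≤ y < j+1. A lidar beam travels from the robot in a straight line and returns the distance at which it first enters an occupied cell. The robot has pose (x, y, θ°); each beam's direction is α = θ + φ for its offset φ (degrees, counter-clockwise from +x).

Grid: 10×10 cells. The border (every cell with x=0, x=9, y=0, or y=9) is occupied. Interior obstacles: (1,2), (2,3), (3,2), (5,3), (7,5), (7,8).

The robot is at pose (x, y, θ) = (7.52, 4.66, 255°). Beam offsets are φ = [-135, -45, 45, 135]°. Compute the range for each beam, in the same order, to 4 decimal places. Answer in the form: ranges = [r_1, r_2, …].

beam 1: φ=-135°, α=120°
  cosα=-0.5000 sinα=0.8660 | (7,4) | tMaxX 1.0400 tMaxY 0.3926 | tΔX 2.0000 tΔY 1.1547
    t=0.3926 [y] (7,5) — stop
  → r_1 = 0.3926
beam 2: φ=-45°, α=210°
  cosα=-0.8660 sinα=-0.5000 | (7,4) | tMaxX 0.6004 tMaxY 1.3200 | tΔX 1.1547 tΔY 2.0000
    t=0.6004 [x] (6,4)
    t=1.3200 [y] (6,3)
    t=1.7551 [x] (5,3) — stop
  → r_2 = 1.7551
beam 3: φ=45°, α=300°
  cosα=0.5000 sinα=-0.8660 | (7,4) | tMaxX 0.9600 tMaxY 0.7621 | tΔX 2.0000 tΔY 1.1547
    t=0.7621 [y] (7,3)
    t=0.9600 [x] (8,3)
    t=1.9168 [y] (8,2)
    t=2.9600 [x] (9,2) — stop
  → r_3 = 2.9600
beam 4: φ=135°, α=30°
  cosα=0.8660 sinα=0.5000 | (7,4) | tMaxX 0.5543 tMaxY 0.6800 | tΔX 1.1547 tΔY 2.0000
    t=0.5543 [x] (8,4)
    t=0.6800 [y] (8,5)
    t=1.7090 [x] (9,5) — stop
  → r_4 = 1.7090

ranges = [0.3926, 1.7551, 2.9600, 1.7090]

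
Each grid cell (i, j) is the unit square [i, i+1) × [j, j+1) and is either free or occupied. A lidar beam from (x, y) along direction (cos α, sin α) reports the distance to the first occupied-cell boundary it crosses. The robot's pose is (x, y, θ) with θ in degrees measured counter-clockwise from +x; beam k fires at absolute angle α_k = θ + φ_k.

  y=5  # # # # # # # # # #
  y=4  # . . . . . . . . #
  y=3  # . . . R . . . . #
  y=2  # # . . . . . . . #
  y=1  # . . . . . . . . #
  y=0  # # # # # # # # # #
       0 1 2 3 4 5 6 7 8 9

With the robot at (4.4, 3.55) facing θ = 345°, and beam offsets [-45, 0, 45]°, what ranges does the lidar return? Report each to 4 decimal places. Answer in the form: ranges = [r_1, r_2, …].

ranges = [2.9445, 4.7623, 2.9000]

beam 1: φ=-45°, α=300°
  cosα=0.5000 sinα=-0.8660 | (4,3) | tMaxX 1.2000 tMaxY 0.6351 | tΔX 2.0000 tΔY 1.1547
    t=0.6351 [y] (4,2)
    t=1.2000 [x] (5,2)
    t=1.7898 [y] (5,1)
    t=2.9445 [y] (5,0) — stop
  → r_1 = 2.9445
beam 2: φ=0°, α=345°
  cosα=0.9659 sinα=-0.2588 | (4,3) | tMaxX 0.6212 tMaxY 2.1250 | tΔX 1.0353 tΔY 3.8637
    t=0.6212 [x] (5,3)
    t=1.6564 [x] (6,3)
    t=2.1250 [y] (6,2)
    t=2.6917 [x] (7,2)
    t=3.7270 [x] (8,2)
    t=4.7623 [x] (9,2) — stop
  → r_2 = 4.7623
beam 3: φ=45°, α=30°
  cosα=0.8660 sinα=0.5000 | (4,3) | tMaxX 0.6928 tMaxY 0.9000 | tΔX 1.1547 tΔY 2.0000
    t=0.6928 [x] (5,3)
    t=0.9000 [y] (5,4)
    t=1.8475 [x] (6,4)
    t=2.9000 [y] (6,5) — stop
  → r_3 = 2.9000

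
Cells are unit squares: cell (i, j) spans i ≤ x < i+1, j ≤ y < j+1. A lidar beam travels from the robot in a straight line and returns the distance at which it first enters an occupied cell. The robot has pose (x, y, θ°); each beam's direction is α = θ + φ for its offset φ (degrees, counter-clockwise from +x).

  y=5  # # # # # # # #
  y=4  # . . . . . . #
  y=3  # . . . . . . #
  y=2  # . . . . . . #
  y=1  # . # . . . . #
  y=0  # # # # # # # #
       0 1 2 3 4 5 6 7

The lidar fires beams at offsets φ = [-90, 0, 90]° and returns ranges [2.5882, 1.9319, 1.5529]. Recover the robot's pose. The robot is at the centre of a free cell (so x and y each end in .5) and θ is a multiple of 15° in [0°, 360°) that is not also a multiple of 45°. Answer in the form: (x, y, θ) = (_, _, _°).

The pose lattice has 23·16 = 368 candidates. Test each by forward raycasting.
  (6.5, 3.5, 285°): beam 1 = 5.6940 ≠ 2.5882 ✗
  (1.5, 2.5, 195°): beam 1 = 1.9319 ≠ 2.5882 ✗
  (6.5, 4.5, 15°): beam 1 = 1.9319 ≠ 2.5882 ✗
  (1.5, 3.5, 345°): beam 1 = 1.9319 ≠ 2.5882 ✗
  …
  (4.5, 2.5, 195°): r_1=2.5882, r_2=1.9319, r_3=1.5529 — all match ✓
Only this pose fits every beam.

(x, y, θ) = (4.5, 2.5, 195°)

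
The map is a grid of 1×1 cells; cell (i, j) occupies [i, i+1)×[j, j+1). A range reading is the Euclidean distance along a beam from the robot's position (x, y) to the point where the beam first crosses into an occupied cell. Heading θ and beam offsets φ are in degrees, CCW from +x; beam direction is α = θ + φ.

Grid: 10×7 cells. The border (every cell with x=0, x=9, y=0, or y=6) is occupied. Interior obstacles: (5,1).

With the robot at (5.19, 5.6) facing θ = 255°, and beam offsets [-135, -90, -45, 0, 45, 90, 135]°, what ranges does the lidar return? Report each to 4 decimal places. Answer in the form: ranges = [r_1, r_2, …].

ranges = [0.4619, 1.5455, 4.8382, 4.7623, 5.3116, 3.9444, 0.8000]

beam 1: φ=-135°, α=120°
  cosα=-0.5000 sinα=0.8660 | (5,5) | tMaxX 0.3800 tMaxY 0.4619 | tΔX 2.0000 tΔY 1.1547
    t=0.3800 [x] (4,5)
    t=0.4619 [y] (4,6) — stop
  → r_1 = 0.4619
beam 2: φ=-90°, α=165°
  cosα=-0.9659 sinα=0.2588 | (5,5) | tMaxX 0.1967 tMaxY 1.5455 | tΔX 1.0353 tΔY 3.8637
    t=0.1967 [x] (4,5)
    t=1.2320 [x] (3,5)
    t=1.5455 [y] (3,6) — stop
  → r_2 = 1.5455
beam 3: φ=-45°, α=210°
  cosα=-0.8660 sinα=-0.5000 | (5,5) | tMaxX 0.2194 tMaxY 1.2000 | tΔX 1.1547 tΔY 2.0000
    t=0.2194 [x] (4,5)
    t=1.2000 [y] (4,4)
    t=1.3741 [x] (3,4)
    t=2.5288 [x] (2,4)
    t=3.2000 [y] (2,3)
    t=3.6835 [x] (1,3)
    t=4.8382 [x] (0,3) — stop
  → r_3 = 4.8382
beam 4: φ=0°, α=255°
  cosα=-0.2588 sinα=-0.9659 | (5,5) | tMaxX 0.7341 tMaxY 0.6212 | tΔX 3.8637 tΔY 1.0353
    t=0.6212 [y] (5,4)
    t=0.7341 [x] (4,4)
    t=1.6564 [y] (4,3)
    t=2.6917 [y] (4,2)
    t=3.7270 [y] (4,1)
    t=4.5978 [x] (3,1)
    t=4.7623 [y] (3,0) — stop
  → r_4 = 4.7623
beam 5: φ=45°, α=300°
  cosα=0.5000 sinα=-0.8660 | (5,5) | tMaxX 1.6200 tMaxY 0.6928 | tΔX 2.0000 tΔY 1.1547
    t=0.6928 [y] (5,4)
    t=1.6200 [x] (6,4)
    t=1.8475 [y] (6,3)
    t=3.0022 [y] (6,2)
    t=3.6200 [x] (7,2)
    t=4.1569 [y] (7,1)
    t=5.3116 [y] (7,0) — stop
  → r_5 = 5.3116
beam 6: φ=90°, α=345°
  cosα=0.9659 sinα=-0.2588 | (5,5) | tMaxX 0.8386 tMaxY 2.3182 | tΔX 1.0353 tΔY 3.8637
    t=0.8386 [x] (6,5)
    t=1.8738 [x] (7,5)
    t=2.3182 [y] (7,4)
    t=2.9091 [x] (8,4)
    t=3.9444 [x] (9,4) — stop
  → r_6 = 3.9444
beam 7: φ=135°, α=30°
  cosα=0.8660 sinα=0.5000 | (5,5) | tMaxX 0.9353 tMaxY 0.8000 | tΔX 1.1547 tΔY 2.0000
    t=0.8000 [y] (5,6) — stop
  → r_7 = 0.8000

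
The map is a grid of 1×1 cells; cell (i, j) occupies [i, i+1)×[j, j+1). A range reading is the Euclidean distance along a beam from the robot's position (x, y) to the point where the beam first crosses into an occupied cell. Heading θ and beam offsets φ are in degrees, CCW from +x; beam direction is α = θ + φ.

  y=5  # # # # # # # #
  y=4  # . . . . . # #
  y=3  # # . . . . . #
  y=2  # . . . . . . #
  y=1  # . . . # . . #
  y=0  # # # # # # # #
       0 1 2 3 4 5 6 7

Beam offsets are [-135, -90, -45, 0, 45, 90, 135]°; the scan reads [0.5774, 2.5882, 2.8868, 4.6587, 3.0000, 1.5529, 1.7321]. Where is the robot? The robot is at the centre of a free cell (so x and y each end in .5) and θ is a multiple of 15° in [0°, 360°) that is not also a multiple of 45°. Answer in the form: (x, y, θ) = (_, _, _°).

Enumerate (i+0.5, j+0.5, θ) over the 21 free cells and 16 admissible headings. For each, cast all 7 beams and compare to the given ranges.
  (5.5, 3.5, 255°): beam 1 = 1.7321 ≠ 0.5774 ✗
  (3.5, 3.5, 120°): beam 1 = 3.6235 ≠ 0.5774 ✗
  (4.5, 3.5, 75°): beam 1 = 2.8868 ≠ 0.5774 ✗
  (5.5, 1.5, 30°): beam 1 = 0.5176 ≠ 0.5774 ✗
  (4.5, 4.5, 300°): beam 1 = 1.9319 ≠ 0.5774 ✗
  …
  (2.5, 3.5, 345°): r_1=0.5774, r_2=2.5882, r_3=2.8868, r_4=4.6587, r_5=3.0000, r_6=1.5529, r_7=1.7321 — all match ✓
Unique over the lattice → pose = (2.5, 3.5, 345°).

(x, y, θ) = (2.5, 3.5, 345°)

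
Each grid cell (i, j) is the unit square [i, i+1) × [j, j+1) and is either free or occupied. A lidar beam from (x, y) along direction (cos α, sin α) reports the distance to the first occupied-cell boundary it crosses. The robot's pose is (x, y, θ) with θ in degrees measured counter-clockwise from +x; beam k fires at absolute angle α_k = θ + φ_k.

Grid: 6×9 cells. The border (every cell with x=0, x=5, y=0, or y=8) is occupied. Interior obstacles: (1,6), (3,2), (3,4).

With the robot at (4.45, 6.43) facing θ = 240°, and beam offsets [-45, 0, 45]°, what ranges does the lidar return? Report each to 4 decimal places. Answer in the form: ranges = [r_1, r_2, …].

beam 1: φ=-45°, α=195°
  d=(-0.9659,-0.2588)  start (4,6)  tX=0.4659 tY=1.6614  stride 1/|dx|=1.0353 1/|dy|=3.8637
    cross x-line → (3,6), t=0.4659
    cross x-line → (2,6), t=1.5012
    cross y-line → (2,5), t=1.6614
    cross x-line → (1,5), t=2.5364
    cross x-line → (0,5), t=3.5717 (wall)
  → r_1 = 3.5717
beam 2: φ=0°, α=240°
  d=(-0.5000,-0.8660)  start (4,6)  tX=0.9000 tY=0.4965  stride 1/|dx|=2.0000 1/|dy|=1.1547
    cross y-line → (4,5), t=0.4965
    cross x-line → (3,5), t=0.9000
    cross y-line → (3,4), t=1.6512 (wall)
  → r_2 = 1.6512
beam 3: φ=45°, α=285°
  d=(0.2588,-0.9659)  start (4,6)  tX=2.1250 tY=0.4452  stride 1/|dx|=3.8637 1/|dy|=1.0353
    cross y-line → (4,5), t=0.4452
    cross y-line → (4,4), t=1.4804
    cross x-line → (5,4), t=2.1250 (wall)
  → r_3 = 2.1250

ranges = [3.5717, 1.6512, 2.1250]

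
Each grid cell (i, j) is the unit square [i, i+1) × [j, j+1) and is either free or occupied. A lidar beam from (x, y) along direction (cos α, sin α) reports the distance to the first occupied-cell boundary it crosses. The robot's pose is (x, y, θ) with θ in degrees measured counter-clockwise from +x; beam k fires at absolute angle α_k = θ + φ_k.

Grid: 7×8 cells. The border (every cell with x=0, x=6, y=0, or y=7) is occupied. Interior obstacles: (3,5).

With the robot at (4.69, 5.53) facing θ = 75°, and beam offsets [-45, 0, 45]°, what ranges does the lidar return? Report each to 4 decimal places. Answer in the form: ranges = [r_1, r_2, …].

beam 1: φ=-45°, α=30°
  dir = (cos 30°, sin 30°) = (0.8660, 0.5000); from cell (4,5)
  next x-line at t=0.3580, next y-line at t=0.9400; Δt_x=1.1547, Δt_y=2.0000
    x: enter (5,5) at t=0.3580
    y: enter (5,6) at t=0.9400
    x: enter (6,6) at t=1.5127 ← occupied
  → r_1 = 1.5127
beam 2: φ=0°, α=75°
  dir = (cos 75°, sin 75°) = (0.2588, 0.9659); from cell (4,5)
  next x-line at t=1.1977, next y-line at t=0.4866; Δt_x=3.8637, Δt_y=1.0353
    y: enter (4,6) at t=0.4866
    x: enter (5,6) at t=1.1977
    y: enter (5,7) at t=1.5219 ← occupied
  → r_2 = 1.5219
beam 3: φ=45°, α=120°
  dir = (cos 120°, sin 120°) = (-0.5000, 0.8660); from cell (4,5)
  next x-line at t=1.3800, next y-line at t=0.5427; Δt_x=2.0000, Δt_y=1.1547
    y: enter (4,6) at t=0.5427
    x: enter (3,6) at t=1.3800
    y: enter (3,7) at t=1.6974 ← occupied
  → r_3 = 1.6974

ranges = [1.5127, 1.5219, 1.6974]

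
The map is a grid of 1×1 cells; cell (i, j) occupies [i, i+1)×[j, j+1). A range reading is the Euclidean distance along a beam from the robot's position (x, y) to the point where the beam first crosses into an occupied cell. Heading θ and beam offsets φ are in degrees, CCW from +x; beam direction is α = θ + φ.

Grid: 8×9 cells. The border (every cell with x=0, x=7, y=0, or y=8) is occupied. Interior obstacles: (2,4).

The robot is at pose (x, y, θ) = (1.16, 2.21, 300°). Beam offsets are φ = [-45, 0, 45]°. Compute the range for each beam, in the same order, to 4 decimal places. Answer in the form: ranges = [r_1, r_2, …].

ranges = [0.6182, 1.3972, 4.6751]

beam 1: φ=-45°, α=255°
  direction (-0.2588, -0.9659); cell (1,2); t to first gridline: x 0.6182, y 0.2174 (then +3.8637 / +1.0353)
    (1,1) via y @ 0.2174
    (0,1) via x @ 0.6182  # hit
  → r_1 = 0.6182
beam 2: φ=0°, α=300°
  direction (0.5000, -0.8660); cell (1,2); t to first gridline: x 1.6800, y 0.2425 (then +2.0000 / +1.1547)
    (1,1) via y @ 0.2425
    (1,0) via y @ 1.3972  # hit
  → r_2 = 1.3972
beam 3: φ=45°, α=345°
  direction (0.9659, -0.2588); cell (1,2); t to first gridline: x 0.8696, y 0.8114 (then +1.0353 / +3.8637)
    (1,1) via y @ 0.8114
    (2,1) via x @ 0.8696
    (3,1) via x @ 1.9049
    (4,1) via x @ 2.9402
    (5,1) via x @ 3.9755
    (5,0) via y @ 4.6751  # hit
  → r_3 = 4.6751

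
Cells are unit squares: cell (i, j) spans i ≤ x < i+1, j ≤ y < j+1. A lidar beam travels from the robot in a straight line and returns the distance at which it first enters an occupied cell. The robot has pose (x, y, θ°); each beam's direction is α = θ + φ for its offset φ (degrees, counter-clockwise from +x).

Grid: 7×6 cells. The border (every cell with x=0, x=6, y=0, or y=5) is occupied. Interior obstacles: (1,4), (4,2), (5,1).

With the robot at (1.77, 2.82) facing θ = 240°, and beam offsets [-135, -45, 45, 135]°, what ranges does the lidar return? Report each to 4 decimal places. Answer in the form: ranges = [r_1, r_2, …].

ranges = [1.2216, 0.7972, 1.8842, 4.3792]

beam 1: φ=-135°, α=105°
  d=(-0.2588,0.9659)  start (1,2)  tX=2.9751 tY=0.1863  stride 1/|dx|=3.8637 1/|dy|=1.0353
    cross y-line → (1,3), t=0.1863
    cross y-line → (1,4), t=1.2216 (wall)
  → r_1 = 1.2216
beam 2: φ=-45°, α=195°
  d=(-0.9659,-0.2588)  start (1,2)  tX=0.7972 tY=3.1682  stride 1/|dx|=1.0353 1/|dy|=3.8637
    cross x-line → (0,2), t=0.7972 (wall)
  → r_2 = 0.7972
beam 3: φ=45°, α=285°
  d=(0.2588,-0.9659)  start (1,2)  tX=0.8887 tY=0.8489  stride 1/|dx|=3.8637 1/|dy|=1.0353
    cross y-line → (1,1), t=0.8489
    cross x-line → (2,1), t=0.8887
    cross y-line → (2,0), t=1.8842 (wall)
  → r_3 = 1.8842
beam 4: φ=135°, α=15°
  d=(0.9659,0.2588)  start (1,2)  tX=0.2381 tY=0.6955  stride 1/|dx|=1.0353 1/|dy|=3.8637
    cross x-line → (2,2), t=0.2381
    cross y-line → (2,3), t=0.6955
    cross x-line → (3,3), t=1.2734
    cross x-line → (4,3), t=2.3087
    cross x-line → (5,3), t=3.3439
    cross x-line → (6,3), t=4.3792 (wall)
  → r_4 = 4.3792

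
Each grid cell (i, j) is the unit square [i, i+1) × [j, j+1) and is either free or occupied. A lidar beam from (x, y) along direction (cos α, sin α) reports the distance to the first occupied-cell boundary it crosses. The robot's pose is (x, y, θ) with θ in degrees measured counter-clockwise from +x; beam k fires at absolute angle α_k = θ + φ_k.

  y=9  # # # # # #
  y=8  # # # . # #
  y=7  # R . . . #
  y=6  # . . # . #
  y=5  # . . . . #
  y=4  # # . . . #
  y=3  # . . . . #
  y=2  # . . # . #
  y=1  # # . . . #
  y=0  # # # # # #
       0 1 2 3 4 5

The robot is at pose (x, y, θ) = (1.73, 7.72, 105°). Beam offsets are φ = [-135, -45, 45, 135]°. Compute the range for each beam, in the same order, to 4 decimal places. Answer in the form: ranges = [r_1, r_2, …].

ranges = [1.4665, 0.3233, 0.5600, 1.4600]

beam 1: φ=-135°, α=330°
  direction (0.8660, -0.5000); cell (1,7); t to first gridline: x 0.3118, y 1.4400 (then +1.1547 / +2.0000)
    (2,7) via x @ 0.3118
    (2,6) via y @ 1.4400
    (3,6) via x @ 1.4665  # hit
  → r_1 = 1.4665
beam 2: φ=-45°, α=60°
  direction (0.5000, 0.8660); cell (1,7); t to first gridline: x 0.5400, y 0.3233 (then +2.0000 / +1.1547)
    (1,8) via y @ 0.3233  # hit
  → r_2 = 0.3233
beam 3: φ=45°, α=150°
  direction (-0.8660, 0.5000); cell (1,7); t to first gridline: x 0.8429, y 0.5600 (then +1.1547 / +2.0000)
    (1,8) via y @ 0.5600  # hit
  → r_3 = 0.5600
beam 4: φ=135°, α=240°
  direction (-0.5000, -0.8660); cell (1,7); t to first gridline: x 1.4600, y 0.8314 (then +2.0000 / +1.1547)
    (1,6) via y @ 0.8314
    (0,6) via x @ 1.4600  # hit
  → r_4 = 1.4600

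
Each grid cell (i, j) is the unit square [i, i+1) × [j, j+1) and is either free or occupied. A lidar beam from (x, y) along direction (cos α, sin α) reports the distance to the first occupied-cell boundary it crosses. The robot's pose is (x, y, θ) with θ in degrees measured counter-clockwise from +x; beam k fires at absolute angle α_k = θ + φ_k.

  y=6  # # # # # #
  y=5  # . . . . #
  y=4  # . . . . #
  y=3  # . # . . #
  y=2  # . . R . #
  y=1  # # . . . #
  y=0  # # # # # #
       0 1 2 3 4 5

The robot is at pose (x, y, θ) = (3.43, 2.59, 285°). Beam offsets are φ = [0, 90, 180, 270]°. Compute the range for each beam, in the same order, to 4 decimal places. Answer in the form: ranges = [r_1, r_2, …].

ranges = [1.6461, 1.6254, 3.5303, 2.2796]

beam 1: φ=0°, α=285°
  dir = (cos 285°, sin 285°) = (0.2588, -0.9659); from cell (3,2)
  next x-line at t=2.2023, next y-line at t=0.6108; Δt_x=3.8637, Δt_y=1.0353
    y: enter (3,1) at t=0.6108
    y: enter (3,0) at t=1.6461 ← occupied
  → r_1 = 1.6461
beam 2: φ=90°, α=15°
  dir = (cos 15°, sin 15°) = (0.9659, 0.2588); from cell (3,2)
  next x-line at t=0.5901, next y-line at t=1.5841; Δt_x=1.0353, Δt_y=3.8637
    x: enter (4,2) at t=0.5901
    y: enter (4,3) at t=1.5841
    x: enter (5,3) at t=1.6254 ← occupied
  → r_2 = 1.6254
beam 3: φ=180°, α=105°
  dir = (cos 105°, sin 105°) = (-0.2588, 0.9659); from cell (3,2)
  next x-line at t=1.6614, next y-line at t=0.4245; Δt_x=3.8637, Δt_y=1.0353
    y: enter (3,3) at t=0.4245
    y: enter (3,4) at t=1.4597
    x: enter (2,4) at t=1.6614
    y: enter (2,5) at t=2.4950
    y: enter (2,6) at t=3.5303 ← occupied
  → r_3 = 3.5303
beam 4: φ=270°, α=195°
  dir = (cos 195°, sin 195°) = (-0.9659, -0.2588); from cell (3,2)
  next x-line at t=0.4452, next y-line at t=2.2796; Δt_x=1.0353, Δt_y=3.8637
    x: enter (2,2) at t=0.4452
    x: enter (1,2) at t=1.4804
    y: enter (1,1) at t=2.2796 ← occupied
  → r_4 = 2.2796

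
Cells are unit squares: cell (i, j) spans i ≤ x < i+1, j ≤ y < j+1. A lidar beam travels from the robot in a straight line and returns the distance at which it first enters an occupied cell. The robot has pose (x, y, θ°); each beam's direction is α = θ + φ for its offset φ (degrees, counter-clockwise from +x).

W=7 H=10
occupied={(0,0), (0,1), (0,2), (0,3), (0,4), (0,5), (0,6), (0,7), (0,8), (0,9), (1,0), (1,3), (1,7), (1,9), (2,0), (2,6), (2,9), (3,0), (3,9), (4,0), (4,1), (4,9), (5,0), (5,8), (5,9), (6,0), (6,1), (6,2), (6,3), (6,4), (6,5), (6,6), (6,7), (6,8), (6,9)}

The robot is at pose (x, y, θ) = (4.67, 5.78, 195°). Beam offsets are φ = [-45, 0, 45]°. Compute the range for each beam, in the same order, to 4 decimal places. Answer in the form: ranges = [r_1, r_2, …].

ranges = [1.9283, 3.7995, 5.5195]

beam 1: φ=-45°, α=150°
  cosα=-0.8660 sinα=0.5000 | (4,5) | tMaxX 0.7736 tMaxY 0.4400 | tΔX 1.1547 tΔY 2.0000
    t=0.4400 [y] (4,6)
    t=0.7736 [x] (3,6)
    t=1.9283 [x] (2,6) — stop
  → r_1 = 1.9283
beam 2: φ=0°, α=195°
  cosα=-0.9659 sinα=-0.2588 | (4,5) | tMaxX 0.6936 tMaxY 3.0137 | tΔX 1.0353 tΔY 3.8637
    t=0.6936 [x] (3,5)
    t=1.7289 [x] (2,5)
    t=2.7642 [x] (1,5)
    t=3.0137 [y] (1,4)
    t=3.7995 [x] (0,4) — stop
  → r_2 = 3.7995
beam 3: φ=45°, α=240°
  cosα=-0.5000 sinα=-0.8660 | (4,5) | tMaxX 1.3400 tMaxY 0.9007 | tΔX 2.0000 tΔY 1.1547
    t=0.9007 [y] (4,4)
    t=1.3400 [x] (3,4)
    t=2.0554 [y] (3,3)
    t=3.2101 [y] (3,2)
    t=3.3400 [x] (2,2)
    t=4.3648 [y] (2,1)
    t=5.3400 [x] (1,1)
    t=5.5195 [y] (1,0) — stop
  → r_3 = 5.5195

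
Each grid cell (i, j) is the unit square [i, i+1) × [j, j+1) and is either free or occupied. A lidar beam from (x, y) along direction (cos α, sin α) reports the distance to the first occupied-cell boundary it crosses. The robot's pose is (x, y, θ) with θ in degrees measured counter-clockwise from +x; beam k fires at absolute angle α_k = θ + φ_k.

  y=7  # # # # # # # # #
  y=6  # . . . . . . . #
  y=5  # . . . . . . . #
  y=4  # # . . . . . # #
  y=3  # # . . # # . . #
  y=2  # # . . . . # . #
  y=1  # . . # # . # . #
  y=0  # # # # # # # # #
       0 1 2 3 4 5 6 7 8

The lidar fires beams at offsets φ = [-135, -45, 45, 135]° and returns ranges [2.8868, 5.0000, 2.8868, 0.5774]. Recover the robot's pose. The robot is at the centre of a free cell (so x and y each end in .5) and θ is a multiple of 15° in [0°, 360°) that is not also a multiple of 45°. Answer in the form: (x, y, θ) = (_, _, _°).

The pose lattice has 32·16 = 512 candidates. Test each by forward raycasting.
  (2.5, 1.5, 120°): beam 1 = 0.5176 ≠ 2.8868 ✗
  (3.5, 4.5, 30°): beam 1 = 3.6235 ≠ 2.8868 ✗
  (2.5, 3.5, 15°): beam 1 = 1.0000 ≠ 2.8868 ✗
  (4.5, 6.5, 120°): beam 1 = 3.6235 ≠ 2.8868 ✗
  …
  (2.5, 4.5, 75°): r_1=2.8868, r_2=5.0000, r_3=2.8868, r_4=0.5774 — all match ✓
Unique over the lattice → pose = (2.5, 4.5, 75°).

(x, y, θ) = (2.5, 4.5, 75°)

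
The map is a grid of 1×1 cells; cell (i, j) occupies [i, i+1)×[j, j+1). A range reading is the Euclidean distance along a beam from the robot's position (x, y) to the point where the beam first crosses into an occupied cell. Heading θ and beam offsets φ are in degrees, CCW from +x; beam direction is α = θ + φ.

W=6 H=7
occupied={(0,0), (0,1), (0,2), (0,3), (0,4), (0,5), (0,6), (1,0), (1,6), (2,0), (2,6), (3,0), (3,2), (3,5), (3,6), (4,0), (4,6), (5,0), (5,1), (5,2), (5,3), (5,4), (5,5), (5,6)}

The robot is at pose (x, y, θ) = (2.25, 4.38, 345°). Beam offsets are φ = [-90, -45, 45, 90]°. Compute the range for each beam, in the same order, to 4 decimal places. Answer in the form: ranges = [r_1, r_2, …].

ranges = [3.4992, 1.5935, 1.2400, 1.6771]

beam 1: φ=-90°, α=255°
  dir = (cos 255°, sin 255°) = (-0.2588, -0.9659); from cell (2,4)
  next x-line at t=0.9659, next y-line at t=0.3934; Δt_x=3.8637, Δt_y=1.0353
    y: enter (2,3) at t=0.3934
    x: enter (1,3) at t=0.9659
    y: enter (1,2) at t=1.4287
    y: enter (1,1) at t=2.4640
    y: enter (1,0) at t=3.4992 ← occupied
  → r_1 = 3.4992
beam 2: φ=-45°, α=300°
  dir = (cos 300°, sin 300°) = (0.5000, -0.8660); from cell (2,4)
  next x-line at t=1.5000, next y-line at t=0.4388; Δt_x=2.0000, Δt_y=1.1547
    y: enter (2,3) at t=0.4388
    x: enter (3,3) at t=1.5000
    y: enter (3,2) at t=1.5935 ← occupied
  → r_2 = 1.5935
beam 3: φ=45°, α=30°
  dir = (cos 30°, sin 30°) = (0.8660, 0.5000); from cell (2,4)
  next x-line at t=0.8660, next y-line at t=1.2400; Δt_x=1.1547, Δt_y=2.0000
    x: enter (3,4) at t=0.8660
    y: enter (3,5) at t=1.2400 ← occupied
  → r_3 = 1.2400
beam 4: φ=90°, α=75°
  dir = (cos 75°, sin 75°) = (0.2588, 0.9659); from cell (2,4)
  next x-line at t=2.8978, next y-line at t=0.6419; Δt_x=3.8637, Δt_y=1.0353
    y: enter (2,5) at t=0.6419
    y: enter (2,6) at t=1.6771 ← occupied
  → r_4 = 1.6771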